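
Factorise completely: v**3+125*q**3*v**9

v**3*(5*q*v**2+1)*(25*q**2*v**4-5*q*v**2+1)

Every term has a factor of v**3; factoring it out leaves 125*q**3*v**6+1.
Recognize a sum of cubes with the parts 1 and 5*q*v**2.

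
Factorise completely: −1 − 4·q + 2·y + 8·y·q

Group as (8·y·q + 2·y) + (−4·q − 1) = 2·y·(4·q + 1) − (4·q + 1).
Both groups share the factor (4·q + 1).

(2·y − 1)·(4·q + 1)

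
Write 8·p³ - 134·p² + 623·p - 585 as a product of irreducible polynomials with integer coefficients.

(2·p - 13)·(4·p - 5)·(p - 9)

Among the possible rational roots, p = 9 is a root, so (p - 9) divides it; the quotient is 8·p² - 62·p + 65.
The remaining quadratic factors as (4·p - 5)(2·p - 13).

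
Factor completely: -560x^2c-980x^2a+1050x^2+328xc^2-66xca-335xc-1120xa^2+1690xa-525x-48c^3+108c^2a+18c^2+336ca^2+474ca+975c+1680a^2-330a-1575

-(10x-3c-15)(8c+14a-15)(7x-2c+8a+7)

Group: 7x(-80xc-140xa+150x+24c^2+42ca+75c+210a-225) + (-2c+8a+7)(-80xc-140xa+150x+24c^2+42ca+75c+210a-225); both groups contain (-80xc-140xa+150x+24c^2+42ca+75c+210a-225), so (7x-2c+8a+7) is a factor with cofactor -80xc-140xa+150x+24c^2+42ca+75c+210a-225.
The cofactor groups again: -80xc-140xa+150x+24c^2+42ca+75c+210a-225 = -10x(8c+14a-15) + (3c+15)(8c+14a-15); both groups contain (8c+14a-15), giving -(10x-3c-15)(8c+14a-15).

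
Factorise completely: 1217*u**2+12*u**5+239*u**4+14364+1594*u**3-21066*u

Among the possible rational roots, u = 3/4 is a root, so (4*u-3) is a factor; dividing leaves 3*u**4+62*u**3+445*u**2+638*u-4788.
Then u = 7/3 is a root, giving the factor (3*u-7) and quotient u**3+23*u**2+202*u+684.
Continuing, u = -9 is a root, so (u+9) divides it; the quotient is u**2+14*u+76.
The quadratic u**2+14*u+76 has discriminant -108 < 0 and is irreducible over ℤ.

(3*u-7)*(4*u-3)*(u+9)*(u**2+14*u+76)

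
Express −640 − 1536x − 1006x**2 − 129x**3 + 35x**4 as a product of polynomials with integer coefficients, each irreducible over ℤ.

Among the possible rational roots, x = −5/7 is a root, giving the factor (7x + 5) and quotient 5x**3 − 22x**2 − 128x − 128.
Next, x = −8/5 is a root, so (5x + 8) divides it; the quotient is x**2 − 6x − 16.
The remaining quadratic factors as (x − 8)(x + 2).

(5x + 8)(7x + 5)(x + 2)(x − 8)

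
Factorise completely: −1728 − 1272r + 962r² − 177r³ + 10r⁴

Testing divisors of the constant over divisors of the leading coefficient, r = −4/5 is a root, so (5r + 4) divides it; the quotient is 2r³ − 37r² + 222r − 432.
Then r = 6 is a root, so (r − 6) is a factor; dividing leaves 2r² − 25r + 72.
The remaining quadratic factors as (r − 8)(2r − 9).

(2r − 9)(5r + 4)(r − 6)(r − 8)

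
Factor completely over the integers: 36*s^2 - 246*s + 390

6*(2*s - 5)*(3*s - 13)

Pull out the common factor 6, then factor the remaining trinomial.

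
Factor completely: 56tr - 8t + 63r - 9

(7r - 1)(8t + 9)

Group as (56tr - 8t) + (63r - 9) = 8t(7r - 1) + 9(7r - 1).
Both groups share the factor (7r - 1).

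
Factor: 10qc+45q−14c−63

Group as (10qc+45q) + (−14c−63) = 5q(2c+9) − 7(2c+9).
Both groups share the factor (2c+9).

(2c+9)(5q−7)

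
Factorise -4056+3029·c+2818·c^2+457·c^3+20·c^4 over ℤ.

Among the possible rational roots, c = -13/5 is a root, so (5·c+13) divides it; the quotient is 4·c^3+81·c^2+353·c-312.
Continuing, c = 3/4 is a root, so (4·c-3) is a factor; dividing leaves c^2+21·c+104.
The remaining quadratic factors as (c+13)(c+8).

(4·c-3)·(5·c+13)·(c+13)·(c+8)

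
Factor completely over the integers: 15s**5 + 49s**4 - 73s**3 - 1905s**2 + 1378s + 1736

By the rational root theorem, s = 4 is a root, so (s - 4) is a factor; dividing leaves 15s**4 + 109s**3 + 363s**2 - 453s - 434.
Continuing, s = -2/3 is a root, giving the factor (3s + 2) and quotient 5s**3 + 33s**2 + 99s - 217.
Then s = 7/5 is a root, giving the factor (5s - 7) and quotient s**2 + 8s + 31.
The quadratic s**2 + 8s + 31 has discriminant -60 < 0 and is irreducible over ℤ.

(3s + 2)(5s - 7)(s - 4)(s**2 + 8s + 31)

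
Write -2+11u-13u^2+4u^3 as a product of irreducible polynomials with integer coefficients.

(4u-1)(u-1)(u-2)

By the rational root theorem, u = 1/4 is a root, so (4u-1) is a factor; dividing leaves u^2-3u+2.
The remaining quadratic factors as (u-1)(u-2).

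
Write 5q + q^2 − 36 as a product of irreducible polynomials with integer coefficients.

Two integers with product −36 and sum 5 are −4 and 9.

(q + 9)(q − 4)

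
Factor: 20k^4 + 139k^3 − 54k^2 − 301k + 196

Testing divisors of the constant over divisors of the leading coefficient, k = 4/5 is a root, so (5k − 4) is a factor; dividing leaves 4k^3 + 31k^2 + 14k − 49.
Continuing, k = −7 is a root, giving the factor (k + 7) and quotient 4k^2 + 3k − 7.
The remaining quadratic factors as (4k + 7)(k − 1).

(4k + 7)(5k − 4)(k + 7)(k − 1)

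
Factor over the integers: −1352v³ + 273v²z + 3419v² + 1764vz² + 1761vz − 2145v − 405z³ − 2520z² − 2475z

Group: 8v(−169v² − 156vz + 195v + 45z² + 225z) + (−9z − 11)(−169v² − 156vz + 195v + 45z² + 225z); both groups contain (−169v² − 156vz + 195v + 45z² + 225z), so (8v − 9z − 11) is a factor with cofactor −169v² − 156vz + 195v + 45z² + 225z.
The cofactor groups again: −169v² − 156vz + 195v + 45z² + 225z = −13v(13v − 3z − 15) − 15z(13v − 3z − 15); both groups contain (13v − 3z − 15), giving −(13v + 15z)(13v − 3z − 15).

−(13v + 15z)(13v − 3z − 15)(8v − 9z − 11)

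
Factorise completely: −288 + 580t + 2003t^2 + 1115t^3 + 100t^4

(4t − 1)(5t + 4)(5t + 8)(t + 9)

Trying the rational-root candidates, t = −9 is a root, giving the factor (t + 9) and quotient 100t^3 + 215t^2 + 68t − 32.
Then t = 1/4 is a root, giving the factor (4t − 1) and quotient 25t^2 + 60t + 32.
The remaining quadratic factors as (5t + 4)(5t + 8).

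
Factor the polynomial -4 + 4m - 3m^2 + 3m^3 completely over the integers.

Group as (3m^3 + 4m) + (-3m^2 - 4) = m(3m^2 + 4) - (3m^2 + 4).
Both groups share the factor (3m^2 + 4).

(m - 1)(3m^2 + 4)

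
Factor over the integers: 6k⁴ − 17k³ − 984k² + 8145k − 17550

(2k − 15)(3k − 13)(k + 15)(k − 6)

Among the possible rational roots, k = 13/3 is a root, giving the factor (3k − 13) and quotient 2k³ + 3k² − 315k + 1350.
Then k = −15 is a root, so (k + 15) divides it; the quotient is 2k² − 27k + 90.
The remaining quadratic factors as (k − 6)(2k − 15).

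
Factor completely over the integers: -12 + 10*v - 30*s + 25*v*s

(5*s + 2)*(5*v - 6)

Group as (25*v*s + 10*v) + (-30*s - 12) = 5*v*(5*s + 2) - 6*(5*s + 2).
Both groups share the factor (5*s + 2).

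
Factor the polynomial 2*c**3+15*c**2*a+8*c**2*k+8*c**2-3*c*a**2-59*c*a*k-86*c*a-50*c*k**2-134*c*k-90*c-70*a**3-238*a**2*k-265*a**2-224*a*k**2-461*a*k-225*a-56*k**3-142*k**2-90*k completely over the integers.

(c-2*a-4*k-5)*(2*c+5*a+2*k)*(c+7*a+7*k+9)

Group: c*(2*c**2+c*a-6*c*k-10*c-10*a**2-24*a*k-25*a-8*k**2-10*k) + (7*a+7*k+9)*(2*c**2+c*a-6*c*k-10*c-10*a**2-24*a*k-25*a-8*k**2-10*k); both groups contain (2*c**2+c*a-6*c*k-10*c-10*a**2-24*a*k-25*a-8*k**2-10*k), so (c+7*a+7*k+9) is a factor with cofactor 2*c**2+c*a-6*c*k-10*c-10*a**2-24*a*k-25*a-8*k**2-10*k.
The cofactor groups again: 2*c**2+c*a-6*c*k-10*c-10*a**2-24*a*k-25*a-8*k**2-10*k = c*(2*c+5*a+2*k) + (-2*a-4*k-5)*(2*c+5*a+2*k); both groups contain (2*c+5*a+2*k), giving (c-2*a-4*k-5)*(2*c+5*a+2*k).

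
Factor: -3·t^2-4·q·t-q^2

Group: -q·(q+3·t) - t·(q+3·t); both groups contain (q+3·t).

-(q+3·t)·(q+t)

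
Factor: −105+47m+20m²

Need a pair with product 20·(−105) = −2100 and sum 47: that's 75 and −28.
Split the middle term: 20m²+75m − 28m−105 = 5m(4m+15) − 7(4m+15).

(4m+15)(5m−7)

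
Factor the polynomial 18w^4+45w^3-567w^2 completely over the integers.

9w^2(2w-9)(w+7)

Pull out the common factor 9w^2, then factor the remaining trinomial.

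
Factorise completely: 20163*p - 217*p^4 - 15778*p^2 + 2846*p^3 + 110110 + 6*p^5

(6*p + 11)*(p - 11)*(p - 14)*(p^2 - 13*p + 65)

Trying the rational-root candidates, p = 11 is a root, giving the factor (p - 11) and quotient 6*p^4 - 151*p^3 + 1185*p^2 - 2743*p - 10010.
Next, p = -11/6 is a root, so (6*p + 11) divides it; the quotient is p^3 - 27*p^2 + 247*p - 910.
Continuing, p = 14 is a root, so (p - 14) divides it; the quotient is p^2 - 13*p + 65.
The quadratic p^2 - 13*p + 65 has discriminant -91 < 0 and is irreducible over ℤ.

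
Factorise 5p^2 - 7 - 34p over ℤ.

(5p + 1)(p - 7)

Need a pair with product 5·(-7) = -35 and sum -34: that's 1 and -35.
Split the middle term: 5p^2 + p - 35p - 7 = p(5p + 1) - 7(5p + 1).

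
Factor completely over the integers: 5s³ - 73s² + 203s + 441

(5s + 7)(s - 7)(s - 9)

By the rational root theorem, s = 9 is a root, so (s - 9) divides it; the quotient is 5s² - 28s - 49.
The remaining quadratic factors as (s - 7)(5s + 7).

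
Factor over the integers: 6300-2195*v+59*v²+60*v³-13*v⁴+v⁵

(v+5)*(v-4)*(v-7)*(v²-7*v+45)

By the rational root theorem, v = 4 is a root, giving the factor (v-4) and quotient v⁴-9*v³+24*v²+155*v-1575.
Next, v = -5 is a root, so (v+5) divides it; the quotient is v³-14*v²+94*v-315.
Next, v = 7 is a root, so (v-7) divides it; the quotient is v²-7*v+45.
The quadratic v²-7*v+45 has discriminant -131 < 0 and is irreducible over ℤ.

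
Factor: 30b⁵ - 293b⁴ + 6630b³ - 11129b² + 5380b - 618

Testing divisors of the constant over divisors of the leading coefficient, b = 3/5 is a root, so (5b - 3) divides it; the quotient is 6b⁴ - 55b³ + 1293b² - 1450b + 206.
Then b = 1 is a root, so (b - 1) divides it; the quotient is 6b³ - 49b² + 1244b - 206.
Next, b = 1/6 is a root, so (6b - 1) is a factor; dividing leaves b² - 8b + 206.
The quadratic b² - 8b + 206 has discriminant -760 < 0 and is irreducible over ℤ.

(5b - 3)(6b - 1)(b - 1)(b² - 8b + 206)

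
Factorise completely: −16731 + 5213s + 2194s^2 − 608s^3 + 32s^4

(2s − 13)(4s + 11)(4s − 9)(s − 13)

Trying the rational-root candidates, s = 13 is a root, so (s − 13) divides it; the quotient is 32s^3 − 192s^2 − 302s + 1287.
Next, s = −11/4 is a root, so (4s + 11) divides it; the quotient is 8s^2 − 70s + 117.
The remaining quadratic factors as (4s − 9)(2s − 13).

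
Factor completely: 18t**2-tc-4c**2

Group: 9t(2t-c) + 4c(2t-c); both groups contain (2t-c).

(2t-c)(9t+4c)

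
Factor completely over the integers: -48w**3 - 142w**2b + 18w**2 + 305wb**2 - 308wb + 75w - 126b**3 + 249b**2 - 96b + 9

Group: 8w(-6w**2 - 23wb + 3w + 18b**2 - 33b + 9) + (-7b + 1)(-6w**2 - 23wb + 3w + 18b**2 - 33b + 9); both groups contain (-6w**2 - 23wb + 3w + 18b**2 - 33b + 9), so (8w - 7b + 1) is a factor with cofactor -6w**2 - 23wb + 3w + 18b**2 - 33b + 9.
The cofactor groups again: -6w**2 - 23wb + 3w + 18b**2 - 33b + 9 = -3w(2w + 9b - 3) + (2b - 3)(2w + 9b - 3); both groups contain (2w + 9b - 3), giving -(3w - 2b + 3)(2w + 9b - 3).

-(3w - 2b + 3)(8w - 7b + 1)(2w + 9b - 3)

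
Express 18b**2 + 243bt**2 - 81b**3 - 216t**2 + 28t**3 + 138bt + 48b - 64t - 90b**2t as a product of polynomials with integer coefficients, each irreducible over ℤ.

Group: 3b(-27b**2 + 33bt + 24b + 4t**2 - 32t) + (7t + 2)(-27b**2 + 33bt + 24b + 4t**2 - 32t); both groups contain (-27b**2 + 33bt + 24b + 4t**2 - 32t), so (3b + 7t + 2) is a factor with cofactor -27b**2 + 33bt + 24b + 4t**2 - 32t.
The cofactor groups again: -27b**2 + 33bt + 24b + 4t**2 - 32t = -3b(9b + t - 8) + 4t(9b + t - 8); both groups contain (9b + t - 8), giving -(3b - 4t)(9b + t - 8).

-(3b + 7t + 2)(3b - 4t)(9b + t - 8)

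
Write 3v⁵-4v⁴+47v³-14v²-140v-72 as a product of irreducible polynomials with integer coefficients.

(3v+2)(v+1)(v-2)(v²-v+18)

Among the possible rational roots, v = -2/3 is a root, giving the factor (3v+2) and quotient v⁴-2v³+17v²-16v-36.
Then v = 2 is a root, so (v-2) divides it; the quotient is v³+17v+18.
Continuing, v = -1 is a root, so (v+1) divides it; the quotient is v²-v+18.
The quadratic v²-v+18 has discriminant -71 < 0 and is irreducible over ℤ.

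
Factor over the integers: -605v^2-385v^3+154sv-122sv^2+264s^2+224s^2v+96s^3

(4s+7v+11)(4s-5v)(6s+11v)

Group: 6s(16s^2+8sv+44s-35v^2-55v) + 11v(16s^2+8sv+44s-35v^2-55v); both groups contain (16s^2+8sv+44s-35v^2-55v), so (6s+11v) is a factor with cofactor 16s^2+8sv+44s-35v^2-55v.
The cofactor groups again: 16s^2+8sv+44s-35v^2-55v = 4s(4s+7v+11) - 5v(4s+7v+11); both groups contain (4s+7v+11), giving (4s-5v)(4s+7v+11).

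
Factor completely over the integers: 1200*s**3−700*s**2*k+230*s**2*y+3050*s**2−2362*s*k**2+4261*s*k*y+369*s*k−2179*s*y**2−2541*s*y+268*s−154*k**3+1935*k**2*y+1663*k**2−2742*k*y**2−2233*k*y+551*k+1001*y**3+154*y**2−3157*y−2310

Group: 15*s*(80*s**2−52*s*k+74*s*y+262*s−154*k**2+241*k*y−31*k−91*y**2+77*y+210) + (k−11*y−11)*(80*s**2−52*s*k+74*s*y+262*s−154*k**2+241*k*y−31*k−91*y**2+77*y+210); both groups contain (80*s**2−52*s*k+74*s*y+262*s−154*k**2+241*k*y−31*k−91*y**2+77*y+210), so (15*s+k−11*y−11) is a factor with cofactor 80*s**2−52*s*k+74*s*y+262*s−154*k**2+241*k*y−31*k−91*y**2+77*y+210.
The cofactor groups again: 80*s**2−52*s*k+74*s*y+262*s−154*k**2+241*k*y−31*k−91*y**2+77*y+210 = 8*s*(10*s+11*k−7*y+14) + (−14*k+13*y+15)*(10*s+11*k−7*y+14); both groups contain (10*s+11*k−7*y+14), giving (8*s−14*k+13*y+15)*(10*s+11*k−7*y+14).

(8*s−14*k+13*y+15)*(10*s+11*k−7*y+14)*(15*s+k−11*y−11)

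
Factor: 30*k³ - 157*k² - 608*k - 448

Trying the rational-root candidates, k = 8 is a root, so (k - 8) is a factor; dividing leaves 30*k² + 83*k + 56.
The remaining quadratic factors as (6*k + 7)(5*k + 8).

(5*k + 8)*(6*k + 7)*(k - 8)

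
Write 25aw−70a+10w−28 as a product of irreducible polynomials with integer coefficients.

(5a+2)(5w−14)

Group as (25aw−70a) + (10w−28) = 5a(5w−14) + 2(5w−14).
Both groups share the factor (5w−14).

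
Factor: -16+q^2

Two integers with product -16 and sum 0 are 4 and -4.

(q+4)(q-4)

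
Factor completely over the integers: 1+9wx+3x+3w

Group as (9wx+3w) + (3x+1) = 3w(3x+1) + (3x+1).
Both groups share the factor (3x+1).

(3w+1)(3x+1)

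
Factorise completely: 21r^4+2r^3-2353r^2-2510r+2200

Testing divisors of the constant over divisors of the leading coefficient, r = -5/3 is a root, so (3r+5) divides it; the quotient is 7r^3-11r^2-766r+440.
Continuing, r = 4/7 is a root, so (7r-4) divides it; the quotient is r^2-r-110.
The remaining quadratic factors as (r+10)(r-11).

(3r+5)(7r-4)(r+10)(r-11)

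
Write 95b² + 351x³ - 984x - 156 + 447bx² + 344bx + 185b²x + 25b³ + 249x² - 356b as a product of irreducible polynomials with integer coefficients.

Group: b(25b² + 110bx - 55b + 117x² - 151x - 26) + (3x + 6)(25b² + 110bx - 55b + 117x² - 151x - 26); both groups contain (25b² + 110bx - 55b + 117x² - 151x - 26), so (b + 3x + 6) is a factor with cofactor 25b² + 110bx - 55b + 117x² - 151x - 26.
The cofactor groups again: 25b² + 110bx - 55b + 117x² - 151x - 26 = 5b(5b + 13x + 2) + (9x - 13)(5b + 13x + 2); both groups contain (5b + 13x + 2), giving (5b + 9x - 13)(5b + 13x + 2).

(5b + 13x + 2)(5b + 9x - 13)(b + 3x + 6)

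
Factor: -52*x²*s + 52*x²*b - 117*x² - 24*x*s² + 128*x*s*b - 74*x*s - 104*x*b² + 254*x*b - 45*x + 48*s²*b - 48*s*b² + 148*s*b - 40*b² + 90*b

-(x - 2*b)*(4*s - 4*b + 9)*(13*x + 6*s + 5)

Group: 13*x*(-4*x*s + 4*x*b - 9*x + 8*s*b - 8*b² + 18*b) + (6*s + 5)*(-4*x*s + 4*x*b - 9*x + 8*s*b - 8*b² + 18*b); both groups contain (-4*x*s + 4*x*b - 9*x + 8*s*b - 8*b² + 18*b), so (13*x + 6*s + 5) is a factor with cofactor -4*x*s + 4*x*b - 9*x + 8*s*b - 8*b² + 18*b.
The cofactor groups again: -4*x*s + 4*x*b - 9*x + 8*s*b - 8*b² + 18*b = -4*s*(x - 2*b) + (4*b - 9)*(x - 2*b); both groups contain (x - 2*b), giving -(4*s - 4*b + 9)*(x - 2*b).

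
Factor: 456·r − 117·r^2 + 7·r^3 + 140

Trying the rational-root candidates, r = 10 is a root, so (r − 10) is a factor; dividing leaves 7·r^2 − 47·r − 14.
The remaining quadratic factors as (r − 7)(7·r + 2).

(7·r + 2)·(r − 10)·(r − 7)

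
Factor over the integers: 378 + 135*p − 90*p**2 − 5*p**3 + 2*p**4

Among the possible rational roots, p = 3 is a root, so (p − 3) is a factor; dividing leaves 2*p**3 + p**2 − 87*p − 126.
Next, p = −6 is a root, so (p + 6) divides it; the quotient is 2*p**2 − 11*p − 21.
The remaining quadratic factors as (p − 7)(2*p + 3).

(2*p + 3)*(p + 6)*(p − 3)*(p − 7)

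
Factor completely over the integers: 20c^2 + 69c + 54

(4c + 9)(5c + 6)

Need a pair with product 20·54 = 1080 and sum 69: that's 45 and 24.
Split the middle term: 20c^2 + 45c + 24c + 54 = 5c(4c + 9) + 6(4c + 9).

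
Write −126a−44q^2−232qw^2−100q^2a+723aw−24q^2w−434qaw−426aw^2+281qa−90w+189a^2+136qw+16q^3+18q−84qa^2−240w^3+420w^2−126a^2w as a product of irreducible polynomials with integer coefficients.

Group: 4q(4q^2−25qa−12qw−2q−21a^2−71aw+14a−40w^2+10w) + (6w−9)(4q^2−25qa−12qw−2q−21a^2−71aw+14a−40w^2+10w); both groups contain (4q^2−25qa−12qw−2q−21a^2−71aw+14a−40w^2+10w), so (4q+6w−9) is a factor with cofactor 4q^2−25qa−12qw−2q−21a^2−71aw+14a−40w^2+10w.
The cofactor groups again: 4q^2−25qa−12qw−2q−21a^2−71aw+14a−40w^2+10w = q(4q+3a+8w−2) + (−7a−5w)(4q+3a+8w−2); both groups contain (4q+3a+8w−2), giving (q−7a−5w)(4q+3a+8w−2).

(q−7a−5w)(4q+3a+8w−2)(4q+6w−9)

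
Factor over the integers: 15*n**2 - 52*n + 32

Need a pair with product 15·32 = 480 and sum -52: that's -40 and -12.
Split the middle term: 15*n**2 - 40*n - 12*n + 32 = 5*n*(3*n - 8) - 4*(3*n - 8).

(3*n - 8)*(5*n - 4)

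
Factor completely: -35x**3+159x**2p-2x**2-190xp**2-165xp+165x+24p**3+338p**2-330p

-(5x-12p+11)(x-2p)(7x-p-15)

Group: 7x(-5x**2+22xp-11x-24p**2+22p) + (-p-15)(-5x**2+22xp-11x-24p**2+22p); both groups contain (-5x**2+22xp-11x-24p**2+22p), so (7x-p-15) is a factor with cofactor -5x**2+22xp-11x-24p**2+22p.
The cofactor groups again: -5x**2+22xp-11x-24p**2+22p = -x(5x-12p+11) + 2p(5x-12p+11); both groups contain (5x-12p+11), giving -(x-2p)(5x-12p+11).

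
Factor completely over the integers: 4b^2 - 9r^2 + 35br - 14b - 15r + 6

(4b - r - 2)(b + 9r - 3)

Group: b(4b - r - 2) + (9r - 3)(4b - r - 2); both groups contain (4b - r - 2).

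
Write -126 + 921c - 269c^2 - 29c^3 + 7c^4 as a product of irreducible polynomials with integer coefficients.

(7c - 1)(c + 6)(c - 3)(c - 7)

Testing divisors of the constant over divisors of the leading coefficient, c = 3 is a root, so (c - 3) divides it; the quotient is 7c^3 - 8c^2 - 293c + 42.
Then c = 7 is a root, giving the factor (c - 7) and quotient 7c^2 + 41c - 6.
The remaining quadratic factors as (7c - 1)(c + 6).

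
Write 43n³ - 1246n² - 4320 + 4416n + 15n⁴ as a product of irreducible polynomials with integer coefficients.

Among the possible rational roots, n = 9/5 is a root, so (5n - 9) is a factor; dividing leaves 3n³ + 14n² - 224n + 480.
Then n = -12 is a root, so (n + 12) divides it; the quotient is 3n² - 22n + 40.
The remaining quadratic factors as (n - 4)(3n - 10).

(3n - 10)(5n - 9)(n + 12)(n - 4)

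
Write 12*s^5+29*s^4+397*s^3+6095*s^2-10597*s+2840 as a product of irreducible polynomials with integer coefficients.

(3*s-1)*(4*s-5)*(s+8)*(s^2-4*s+71)

Trying the rational-root candidates, s = 1/3 is a root, giving the factor (3*s-1) and quotient 4*s^4+11*s^3+136*s^2+2077*s-2840.
Then s = -8 is a root, so (s+8) divides it; the quotient is 4*s^3-21*s^2+304*s-355.
Then s = 5/4 is a root, so (4*s-5) is a factor; dividing leaves s^2-4*s+71.
The quadratic s^2-4*s+71 has discriminant -268 < 0 and is irreducible over ℤ.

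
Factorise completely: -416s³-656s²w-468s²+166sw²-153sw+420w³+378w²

-(13s+14w)(4s-3w)(8s+10w+9)

Group: 13s(-32s²-16sw-36s+30w²+27w) + 14w(-32s²-16sw-36s+30w²+27w); both groups contain (-32s²-16sw-36s+30w²+27w), so (13s+14w) is a factor with cofactor -32s²-16sw-36s+30w²+27w.
The cofactor groups again: -32s²-16sw-36s+30w²+27w = -8s(4s-3w) + (-10w-9)(4s-3w); both groups contain (4s-3w), giving -(8s+10w+9)(4s-3w).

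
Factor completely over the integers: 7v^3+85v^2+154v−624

Trying the rational-root candidates, v = 13/7 is a root, giving the factor (7v−13) and quotient v^2+14v+48.
The remaining quadratic factors as (v+6)(v+8).

(7v−13)(v+6)(v+8)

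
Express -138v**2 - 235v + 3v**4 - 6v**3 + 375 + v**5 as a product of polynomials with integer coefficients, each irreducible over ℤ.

(v + 3)(v - 1)(v - 5)(v**2 + 6v + 25)

Testing divisors of the constant over divisors of the leading coefficient, v = 1 is a root, so (v - 1) divides it; the quotient is v**4 + 4v**3 - 2v**2 - 140v - 375.
Then v = 5 is a root, so (v - 5) divides it; the quotient is v**3 + 9v**2 + 43v + 75.
Then v = -3 is a root, giving the factor (v + 3) and quotient v**2 + 6v + 25.
The quadratic v**2 + 6v + 25 has discriminant -64 < 0 and is irreducible over ℤ.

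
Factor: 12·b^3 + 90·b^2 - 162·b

Pull out the common factor 6·b, then factor the remaining trinomial.

6·b·(2·b - 3)·(b + 9)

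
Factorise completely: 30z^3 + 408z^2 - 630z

Pull out the common factor 6z, then factor the remaining trinomial.

6z(5z - 7)(z + 15)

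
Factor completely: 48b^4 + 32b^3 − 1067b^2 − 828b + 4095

(3b − 13)(4b + 15)(4b − 7)(b + 3)

Trying the rational-root candidates, b = −15/4 is a root, so (4b + 15) divides it; the quotient is 12b^3 − 37b^2 − 128b + 273.
Next, b = 13/3 is a root, giving the factor (3b − 13) and quotient 4b^2 + 5b − 21.
The remaining quadratic factors as (b + 3)(4b − 7).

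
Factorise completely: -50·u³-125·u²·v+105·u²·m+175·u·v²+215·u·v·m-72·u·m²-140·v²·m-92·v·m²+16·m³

Group: 5·u·(-10·u²-25·u·v+13·u·m+35·v²+23·v·m-4·m²) - 4·m·(-10·u²-25·u·v+13·u·m+35·v²+23·v·m-4·m²); both groups contain (-10·u²-25·u·v+13·u·m+35·v²+23·v·m-4·m²), so (5·u-4·m) is a factor with cofactor -10·u²-25·u·v+13·u·m+35·v²+23·v·m-4·m².
The cofactor groups again: -10·u²-25·u·v+13·u·m+35·v²+23·v·m-4·m² = -5·u·(2·u+7·v-m) + (5·v+4·m)·(2·u+7·v-m); both groups contain (2·u+7·v-m), giving -(5·u-5·v-4·m)·(2·u+7·v-m).

-(5·u-4·m)·(5·u-5·v-4·m)·(2·u+7·v-m)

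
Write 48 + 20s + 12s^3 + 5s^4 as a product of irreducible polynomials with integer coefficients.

(5s + 12)(s^3 + 4)

Group as (5s^4 + 20s) + (12s^3 + 48) = 5s(s^3 + 4) + 12(s^3 + 4).
Both groups share the factor (s^3 + 4).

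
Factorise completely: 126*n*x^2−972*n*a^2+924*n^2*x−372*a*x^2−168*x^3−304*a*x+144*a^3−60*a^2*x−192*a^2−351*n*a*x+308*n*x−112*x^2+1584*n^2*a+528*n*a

(12*n−3*a+6*x+4)*(11*n−4*a−4*x)*(12*a+7*x)

Group: 11*n*(144*n*a+84*n*x−36*a^2+51*a*x+48*a+42*x^2+28*x) + (−4*a−4*x)*(144*n*a+84*n*x−36*a^2+51*a*x+48*a+42*x^2+28*x); both groups contain (144*n*a+84*n*x−36*a^2+51*a*x+48*a+42*x^2+28*x), so (11*n−4*a−4*x) is a factor with cofactor 144*n*a+84*n*x−36*a^2+51*a*x+48*a+42*x^2+28*x.
The cofactor groups again: 144*n*a+84*n*x−36*a^2+51*a*x+48*a+42*x^2+28*x = 12*a*(12*n−3*a+6*x+4) + 7*x*(12*n−3*a+6*x+4); both groups contain (12*n−3*a+6*x+4), giving (12*a+7*x)*(12*n−3*a+6*x+4).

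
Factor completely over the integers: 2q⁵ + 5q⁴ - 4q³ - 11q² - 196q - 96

Among the possible rational roots, q = -4 is a root, giving the factor (q + 4) and quotient 2q⁴ - 3q³ + 8q² - 43q - 24.
Continuing, q = 3 is a root, giving the factor (q - 3) and quotient 2q³ + 3q² + 17q + 8.
Continuing, q = -1/2 is a root, giving the factor (2q + 1) and quotient q² + q + 8.
The quadratic q² + q + 8 has discriminant -31 < 0 and is irreducible over ℤ.

(2q + 1)(q + 4)(q - 3)(q² + q + 8)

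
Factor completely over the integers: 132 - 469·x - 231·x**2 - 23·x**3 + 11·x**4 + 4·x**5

Testing divisors of the constant over divisors of the leading coefficient, x = 1/4 is a root, giving the factor (4·x - 1) and quotient x**4 + 3·x**3 - 5·x**2 - 59·x - 132.
Next, x = -3 is a root, giving the factor (x + 3) and quotient x**3 - 5·x - 44.
Then x = 4 is a root, so (x - 4) divides it; the quotient is x**2 + 4·x + 11.
The quadratic x**2 + 4·x + 11 has discriminant -28 < 0 and is irreducible over ℤ.

(4·x - 1)·(x + 3)·(x - 4)·(x**2 + 4·x + 11)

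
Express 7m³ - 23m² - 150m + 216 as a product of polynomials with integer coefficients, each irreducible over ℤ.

Among the possible rational roots, m = 6 is a root, so (m - 6) is a factor; dividing leaves 7m² + 19m - 36.
The remaining quadratic factors as (7m - 9)(m + 4).

(7m - 9)(m + 4)(m - 6)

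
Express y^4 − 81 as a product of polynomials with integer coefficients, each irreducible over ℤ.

Write as (y^2)² − (9)², then factor y^2 − 9 once more.

(y + 3)(y − 3)(y^2 + 9)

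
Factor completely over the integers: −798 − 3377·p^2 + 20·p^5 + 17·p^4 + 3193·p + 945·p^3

(4·p − 7)·(5·p − 2)·(p − 1)·(p^2 + 4·p + 57)

By the rational root theorem, p = 1 is a root, so (p − 1) is a factor; dividing leaves 20·p^4 + 37·p^3 + 982·p^2 − 2395·p + 798.
Continuing, p = 7/4 is a root, so (4·p − 7) is a factor; dividing leaves 5·p^3 + 18·p^2 + 277·p − 114.
Then p = 2/5 is a root, giving the factor (5·p − 2) and quotient p^2 + 4·p + 57.
The quadratic p^2 + 4·p + 57 has discriminant −212 < 0 and is irreducible over ℤ.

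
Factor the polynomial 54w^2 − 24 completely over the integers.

6(3w + 2)(3w − 2)

Factor out 6, leaving 9w^2 − 4, which is a difference of two squares.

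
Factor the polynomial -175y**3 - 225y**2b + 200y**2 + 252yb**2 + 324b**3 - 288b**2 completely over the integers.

Group: 5y(-35y**2 - 3yb + 40y + 54b**2 - 48b) + 6b(-35y**2 - 3yb + 40y + 54b**2 - 48b); both groups contain (-35y**2 - 3yb + 40y + 54b**2 - 48b), so (5y + 6b) is a factor with cofactor -35y**2 - 3yb + 40y + 54b**2 - 48b.
The cofactor groups again: -35y**2 - 3yb + 40y + 54b**2 - 48b = -5y(7y + 9b - 8) + 6b(7y + 9b - 8); both groups contain (7y + 9b - 8), giving -(5y - 6b)(7y + 9b - 8).

-(5y - 6b)(5y + 6b)(7y + 9b - 8)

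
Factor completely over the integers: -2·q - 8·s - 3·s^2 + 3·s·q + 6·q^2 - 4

-(s - 2·q + 2)·(3·s + 3·q + 2)

Group: -s·(3·s + 3·q + 2) + (2·q - 2)·(3·s + 3·q + 2); both groups contain (3·s + 3·q + 2).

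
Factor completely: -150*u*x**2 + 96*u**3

6*u*(4*u + 5*x)*(4*u - 5*x)

Factor out 6*u, leaving 16*u**2 - 25*x**2, which is a difference of two squares.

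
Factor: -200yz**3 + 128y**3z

Every term has a factor of 8yz. Then 16y**2 - 25z**2 = (4y)² − (5z)².

8yz(4y + 5z)(4y - 5z)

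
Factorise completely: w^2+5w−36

(w+9)(w−4)

Two integers with product −36 and sum 5 are 9 and −4.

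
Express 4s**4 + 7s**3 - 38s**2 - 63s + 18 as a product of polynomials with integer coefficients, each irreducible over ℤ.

Testing divisors of the constant over divisors of the leading coefficient, s = -3 is a root, so (s + 3) is a factor; dividing leaves 4s**3 - 5s**2 - 23s + 6.
Next, s = 3 is a root, giving the factor (s - 3) and quotient 4s**2 + 7s - 2.
The remaining quadratic factors as (4s - 1)(s + 2).

(4s - 1)(s + 2)(s + 3)(s - 3)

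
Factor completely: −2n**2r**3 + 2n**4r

2n**2r(n + r)(n − r)

Every term has a factor of 2n**2r. Then n**2 − r**2 = (n)² − (r)².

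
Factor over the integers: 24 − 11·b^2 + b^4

Substitute u = b^2 to get a quadratic in u, then factor.
b^2 − 8 is irreducible over ℤ (8 is not a perfect square).
b^2 − 3 is irreducible over ℤ (3 is not a perfect square).

(b^2 − 3)·(b^2 − 8)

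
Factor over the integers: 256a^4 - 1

(4a + 1)(4a - 1)(16a^2 + 1)

(4a)⁴ − (1)⁴ = ((4a)² − (1)²)((4a)² + (1)²); the first factor splits again, the second (16a^2 + 1) is irreducible.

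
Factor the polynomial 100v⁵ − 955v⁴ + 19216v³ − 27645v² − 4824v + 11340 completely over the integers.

Trying the rational-root candidates, v = −3/5 is a root, so (5v + 3) is a factor; dividing leaves 20v⁴ − 203v³ + 3965v² − 7908v + 3780.
Next, v = 7/5 is a root, so (5v − 7) is a factor; dividing leaves 4v³ − 35v² + 744v − 540.
Continuing, v = 3/4 is a root, so (4v − 3) is a factor; dividing leaves v² − 8v + 180.
The quadratic v² − 8v + 180 has discriminant −656 < 0 and is irreducible over ℤ.

(4v − 3)(5v + 3)(5v − 7)(v² − 8v + 180)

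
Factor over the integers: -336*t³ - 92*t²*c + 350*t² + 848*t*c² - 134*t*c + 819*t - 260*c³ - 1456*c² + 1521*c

-(8*t - 10*c + 9)*(6*t - 2*c - 13)*(7*t + 13*c)

Group: 6*t*(-56*t² - 34*t*c - 63*t + 130*c² - 117*c) + (-2*c - 13)*(-56*t² - 34*t*c - 63*t + 130*c² - 117*c); both groups contain (-56*t² - 34*t*c - 63*t + 130*c² - 117*c), so (6*t - 2*c - 13) is a factor with cofactor -56*t² - 34*t*c - 63*t + 130*c² - 117*c.
The cofactor groups again: -56*t² - 34*t*c - 63*t + 130*c² - 117*c = -7*t*(8*t - 10*c + 9) - 13*c*(8*t - 10*c + 9); both groups contain (8*t - 10*c + 9), giving -(7*t + 13*c)*(8*t - 10*c + 9).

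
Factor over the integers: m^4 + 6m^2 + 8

Substitute u = m^2 to get a quadratic in u, then factor.
m^2 + 2 is irreducible over ℤ (always positive, so no real roots).
m^2 + 4 is irreducible over ℤ (sum of squares).

(m^2 + 2)(m^2 + 4)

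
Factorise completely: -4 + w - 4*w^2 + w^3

(w - 4)*(w^2 + 1)

Group as (w^3 + w) + (-4*w^2 - 4) = w*(w^2 + 1) - 4*(w^2 + 1).
Both groups share the factor (w^2 + 1).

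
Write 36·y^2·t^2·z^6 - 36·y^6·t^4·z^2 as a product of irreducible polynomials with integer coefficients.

Pull out the common factor 36·y^2·t^2·z^2, leaving -y^4·t^2 + z^4.
Recognize a difference of squares with the parts z^2 and y^2·t.

-36·t^2·y^2·z^2·(y^2·t + z^2)·(y^2·t - z^2)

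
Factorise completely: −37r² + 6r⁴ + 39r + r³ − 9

Among the possible rational roots, r = 1 is a root, so (r − 1) is a factor; dividing leaves 6r³ + 7r² − 30r + 9.
Next, r = −3 is a root, so (r + 3) is a factor; dividing leaves 6r² − 11r + 3.
The remaining quadratic factors as (3r − 1)(2r − 3).

(2r − 3)(3r − 1)(r + 3)(r − 1)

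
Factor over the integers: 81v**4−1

(3v+1)(3v−1)(9v**2+1)

Write as (9v**2)² − (1)², then factor 9v**2−1 once more.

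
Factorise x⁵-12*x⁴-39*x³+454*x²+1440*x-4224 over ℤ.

(x-11)*(x-2)*(x-8)*(x²+9*x+24)

Testing divisors of the constant over divisors of the leading coefficient, x = 8 is a root, so (x-8) divides it; the quotient is x⁴-4*x³-71*x²-114*x+528.
Then x = 11 is a root, so (x-11) divides it; the quotient is x³+7*x²+6*x-48.
Then x = 2 is a root, so (x-2) is a factor; dividing leaves x²+9*x+24.
The quadratic x²+9*x+24 has discriminant -15 < 0 and is irreducible over ℤ.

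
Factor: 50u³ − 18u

2u(5u + 3)(5u − 3)

Pull out the common factor 2u; 25u² − 9 is a difference of squares.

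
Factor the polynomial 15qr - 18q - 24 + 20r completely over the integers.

(3q + 4)(5r - 6)

Group as (15qr - 18q) + (20r - 24) = 3q(5r - 6) + 4(5r - 6).
Both groups share the factor (5r - 6).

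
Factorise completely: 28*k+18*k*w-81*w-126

Group as (18*k*w+28*k) + (-81*w-126) = 2*k*(9*w+14) - 9*(9*w+14).
Both groups share the factor (9*w+14).

(2*k-9)*(9*w+14)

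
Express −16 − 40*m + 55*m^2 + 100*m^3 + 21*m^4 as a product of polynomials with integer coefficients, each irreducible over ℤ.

(3*m + 1)*(7*m − 4)*(m + 1)*(m + 4)

By the rational root theorem, m = −1 is a root, giving the factor (m + 1) and quotient 21*m^3 + 79*m^2 − 24*m − 16.
Continuing, m = −1/3 is a root, so (3*m + 1) is a factor; dividing leaves 7*m^2 + 24*m − 16.
The remaining quadratic factors as (7*m − 4)(m + 4).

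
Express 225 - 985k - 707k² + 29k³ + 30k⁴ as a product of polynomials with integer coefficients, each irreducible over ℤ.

(2k + 9)(3k + 5)(5k - 1)(k - 5)

Among the possible rational roots, k = -9/2 is a root, so (2k + 9) divides it; the quotient is 15k³ - 53k² - 115k + 25.
Continuing, k = -5/3 is a root, so (3k + 5) is a factor; dividing leaves 5k² - 26k + 5.
The remaining quadratic factors as (k - 5)(5k - 1).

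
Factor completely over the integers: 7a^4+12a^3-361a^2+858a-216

(7a-2)(a+9)(a-3)(a-4)

Among the possible rational roots, a = 2/7 is a root, giving the factor (7a-2) and quotient a^3+2a^2-51a+108.
Then a = 3 is a root, so (a-3) is a factor; dividing leaves a^2+5a-36.
The remaining quadratic factors as (a-4)(a+9).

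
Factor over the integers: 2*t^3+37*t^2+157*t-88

(2*t-1)*(t+11)*(t+8)

Testing divisors of the constant over divisors of the leading coefficient, t = -8 is a root, so (t+8) divides it; the quotient is 2*t^2+21*t-11.
The remaining quadratic factors as (t+11)(2*t-1).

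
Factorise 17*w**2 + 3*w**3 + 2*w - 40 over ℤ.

(3*w - 4)*(w + 2)*(w + 5)

Among the possible rational roots, w = -5 is a root, so (w + 5) is a factor; dividing leaves 3*w**2 + 2*w - 8.
The remaining quadratic factors as (3*w - 4)(w + 2).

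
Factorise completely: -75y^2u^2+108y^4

Factor out 3y^2, leaving 36y^2-25u^2, which is a difference of two squares.

3y^2(6y-5u)(6y+5u)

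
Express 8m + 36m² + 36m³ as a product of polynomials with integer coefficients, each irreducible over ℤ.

Pull out the common factor 4m, then factor the remaining trinomial.

4m(3m + 1)(3m + 2)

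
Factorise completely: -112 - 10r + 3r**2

Need a pair with product 3·(-112) = -336 and sum -10: that's -24 and 14.
Split the middle term: 3r**2 - 24r + 14r - 112 = 3r(r - 8) + 14(r - 8).

(3r + 14)(r - 8)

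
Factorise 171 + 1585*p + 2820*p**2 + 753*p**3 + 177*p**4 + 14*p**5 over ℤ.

Among the possible rational roots, p = −1/2 is a root, so (2*p + 1) divides it; the quotient is 7*p**4 + 85*p**3 + 334*p**2 + 1243*p + 171.
Continuing, p = −1/7 is a root, so (7*p + 1) is a factor; dividing leaves p**3 + 12*p**2 + 46*p + 171.
Next, p = −9 is a root, so (p + 9) is a factor; dividing leaves p**2 + 3*p + 19.
The quadratic p**2 + 3*p + 19 has discriminant −67 < 0 and is irreducible over ℤ.

(2*p + 1)*(7*p + 1)*(p + 9)*(p**2 + 3*p + 19)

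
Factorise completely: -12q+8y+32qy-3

(4q+1)(8y-3)

Group as (32qy-12q) + (8y-3) = 4q(8y-3) + (8y-3).
Both groups share the factor (8y-3).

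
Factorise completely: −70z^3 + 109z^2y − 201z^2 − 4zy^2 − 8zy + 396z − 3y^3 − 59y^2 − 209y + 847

Group: 5z(−14z^2 + 19zy − 71z + 3y^2 + 26y − 77) + (−y − 11)(−14z^2 + 19zy − 71z + 3y^2 + 26y − 77); both groups contain (−14z^2 + 19zy − 71z + 3y^2 + 26y − 77), so (5z − y − 11) is a factor with cofactor −14z^2 + 19zy − 71z + 3y^2 + 26y − 77.
The cofactor groups again: −14z^2 + 19zy − 71z + 3y^2 + 26y − 77 = −2z(7z + y + 11) + (3y − 7)(7z + y + 11); both groups contain (7z + y + 11), giving −(2z − 3y + 7)(7z + y + 11).

−(2z − 3y + 7)(5z − y − 11)(7z + y + 11)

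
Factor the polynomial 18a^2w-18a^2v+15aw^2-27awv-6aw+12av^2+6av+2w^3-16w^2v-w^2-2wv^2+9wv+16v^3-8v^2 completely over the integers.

(w-v)(3a+2w+2v-1)(6a+w-8v)

Group: w(18a^2+15aw-12av-6a+2w^2-14wv-w-16v^2+8v) - v(18a^2+15aw-12av-6a+2w^2-14wv-w-16v^2+8v); both groups contain (18a^2+15aw-12av-6a+2w^2-14wv-w-16v^2+8v), so (w-v) is a factor with cofactor 18a^2+15aw-12av-6a+2w^2-14wv-w-16v^2+8v.
The cofactor groups again: 18a^2+15aw-12av-6a+2w^2-14wv-w-16v^2+8v = 3a(6a+w-8v) + (2w+2v-1)(6a+w-8v); both groups contain (6a+w-8v), giving (3a+2w+2v-1)(6a+w-8v).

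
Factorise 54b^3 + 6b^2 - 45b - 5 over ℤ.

Group as (54b^3 - 45b) + (6b^2 - 5) = 9b(6b^2 - 5) + (6b^2 - 5).
Both groups share the factor (6b^2 - 5).

(9b + 1)(6b^2 - 5)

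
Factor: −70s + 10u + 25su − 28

Group as (25su − 70s) + (10u − 28) = 5s(5u − 14) + 2(5u − 14).
Both groups share the factor (5u − 14).

(5s + 2)(5u − 14)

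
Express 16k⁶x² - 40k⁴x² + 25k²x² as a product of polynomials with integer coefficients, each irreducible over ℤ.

Pull out the common factor k²x², leaving 16k⁴ - 40k² + 25.
Recognize a perfect-square trinomial with the parts 5 and 4k².

k²x²(4k² - 5)²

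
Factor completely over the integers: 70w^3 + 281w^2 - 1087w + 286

(2w + 13)(5w - 11)(7w - 2)

By the rational root theorem, w = 11/5 is a root, giving the factor (5w - 11) and quotient 14w^2 + 87w - 26.
The remaining quadratic factors as (7w - 2)(2w + 13).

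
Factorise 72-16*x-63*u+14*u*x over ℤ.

Group as (14*u*x-63*u) + (-16*x+72) = 7*u*(2*x-9) - 8*(2*x-9).
Both groups share the factor (2*x-9).

(2*x-9)*(7*u-8)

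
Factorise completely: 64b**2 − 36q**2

Pull out the common factor 4; 16b**2 − 9q**2 is a difference of squares.

4(4b + 3q)(4b − 3q)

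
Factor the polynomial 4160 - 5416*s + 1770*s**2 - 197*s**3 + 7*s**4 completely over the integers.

(7*s - 8)*(s - 10)*(s - 13)*(s - 4)

Among the possible rational roots, s = 13 is a root, giving the factor (s - 13) and quotient 7*s**3 - 106*s**2 + 392*s - 320.
Then s = 8/7 is a root, so (7*s - 8) is a factor; dividing leaves s**2 - 14*s + 40.
The remaining quadratic factors as (s - 4)(s - 10).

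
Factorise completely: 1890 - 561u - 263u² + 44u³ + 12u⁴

(2u + 9)(2u - 5)(3u + 14)(u - 3)

Testing divisors of the constant over divisors of the leading coefficient, u = -9/2 is a root, so (2u + 9) is a factor; dividing leaves 6u³ - 5u² - 109u + 210.
Continuing, u = -14/3 is a root, giving the factor (3u + 14) and quotient 2u² - 11u + 15.
The remaining quadratic factors as (u - 3)(2u - 5).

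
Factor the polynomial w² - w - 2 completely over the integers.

Two integers with product -2 and sum -1 are 1 and -2.

(w + 1)(w - 2)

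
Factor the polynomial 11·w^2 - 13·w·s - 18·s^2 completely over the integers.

Group: 11·w·(w - 2·s) + 9·s·(w - 2·s); both groups contain (w - 2·s).

(w - 2·s)·(11·w + 9·s)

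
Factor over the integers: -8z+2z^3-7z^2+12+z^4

By the rational root theorem, z = 1 is a root, so (z-1) is a factor; dividing leaves z^3+3z^2-4z-12.
Continuing, z = -3 is a root, so (z+3) is a factor; dividing leaves z^2-4.
The remaining quadratic factors as (z+2)(z-2).

(z+2)(z+3)(z-1)(z-2)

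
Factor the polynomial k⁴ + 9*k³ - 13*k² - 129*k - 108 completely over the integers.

Among the possible rational roots, k = 4 is a root, so (k - 4) divides it; the quotient is k³ + 13*k² + 39*k + 27.
Next, k = -1 is a root, giving the factor (k + 1) and quotient k² + 12*k + 27.
The remaining quadratic factors as (k + 9)(k + 3).

(k + 1)*(k + 3)*(k + 9)*(k - 4)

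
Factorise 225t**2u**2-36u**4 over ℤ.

Factor out 9u**2, leaving 25t**2-4u**2, which is a difference of two squares.

9u**2(5t+2u)(5t-2u)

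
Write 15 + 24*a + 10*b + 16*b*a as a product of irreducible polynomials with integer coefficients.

(2*b + 3)*(8*a + 5)

Group as (16*b*a + 10*b) + (24*a + 15) = 2*b*(8*a + 5) + 3*(8*a + 5).
Both groups share the factor (8*a + 5).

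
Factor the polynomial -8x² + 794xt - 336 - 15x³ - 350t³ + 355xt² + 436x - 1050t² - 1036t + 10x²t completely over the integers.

-(3x - 14t - 14)(5x - 5t - 4)(x + 5t + 6)

Group: x(-15x² + 85xt + 82x - 70t² - 126t - 56) + (5t + 6)(-15x² + 85xt + 82x - 70t² - 126t - 56); both groups contain (-15x² + 85xt + 82x - 70t² - 126t - 56), so (x + 5t + 6) is a factor with cofactor -15x² + 85xt + 82x - 70t² - 126t - 56.
The cofactor groups again: -15x² + 85xt + 82x - 70t² - 126t - 56 = -3x(5x - 5t - 4) + (14t + 14)(5x - 5t - 4); both groups contain (5x - 5t - 4), giving -(3x - 14t - 14)(5x - 5t - 4).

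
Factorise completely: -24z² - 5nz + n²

(n + 3z)(n - 8z)

Group: n(n - 8z) + 3z(n - 8z); both groups contain (n - 8z).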